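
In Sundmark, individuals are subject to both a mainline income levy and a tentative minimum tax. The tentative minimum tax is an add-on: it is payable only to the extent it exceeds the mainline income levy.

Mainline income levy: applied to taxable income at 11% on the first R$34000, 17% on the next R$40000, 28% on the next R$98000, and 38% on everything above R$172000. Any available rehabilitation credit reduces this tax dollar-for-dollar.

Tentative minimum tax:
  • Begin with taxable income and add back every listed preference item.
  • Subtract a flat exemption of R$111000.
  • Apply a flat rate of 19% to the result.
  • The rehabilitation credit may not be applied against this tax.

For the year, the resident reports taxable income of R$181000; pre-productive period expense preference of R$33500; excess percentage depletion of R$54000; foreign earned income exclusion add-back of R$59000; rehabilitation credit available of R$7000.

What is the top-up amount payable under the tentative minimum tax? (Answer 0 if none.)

Mainline income levy:
  R$34000 × 11% = R$3740
  R$40000 × 17% = R$6800
  R$98000 × 28% = R$27440
  R$9000 × 38% = R$3420
  → R$41400
  Less rehabilitation credit R$7000 → R$34400

Tentative minimum tax:
  Adjusted income: R$181000 + R$33500 + R$54000 + R$59000 = R$327500
  Less exemption R$111000 → base R$216500
  R$216500 × 19% = R$41135

Excess of tentative minimum tax over mainline income levy: R$41135 − R$34400 = R$6735.

R$6735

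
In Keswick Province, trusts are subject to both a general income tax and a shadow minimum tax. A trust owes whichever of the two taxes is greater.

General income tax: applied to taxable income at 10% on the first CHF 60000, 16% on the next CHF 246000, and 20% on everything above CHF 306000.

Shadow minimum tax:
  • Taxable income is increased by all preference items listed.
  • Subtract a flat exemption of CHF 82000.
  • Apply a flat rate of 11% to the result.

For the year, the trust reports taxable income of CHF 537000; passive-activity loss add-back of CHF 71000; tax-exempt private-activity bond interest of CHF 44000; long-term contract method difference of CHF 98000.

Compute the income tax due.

CHF 91560

Shadow minimum tax:
  Adjusted income: CHF 537000 + CHF 71000 + CHF 44000 + CHF 98000 = CHF 750000
  Less exemption CHF 82000 → base CHF 668000
  CHF 668000 × 11% = CHF 73480

General income tax:
  CHF 60000 × 10% = CHF 6000
  CHF 246000 × 16% = CHF 39360
  CHF 231000 × 20% = CHF 46200
  → CHF 91560

CHF 91560 > CHF 73480, so the general income tax governs.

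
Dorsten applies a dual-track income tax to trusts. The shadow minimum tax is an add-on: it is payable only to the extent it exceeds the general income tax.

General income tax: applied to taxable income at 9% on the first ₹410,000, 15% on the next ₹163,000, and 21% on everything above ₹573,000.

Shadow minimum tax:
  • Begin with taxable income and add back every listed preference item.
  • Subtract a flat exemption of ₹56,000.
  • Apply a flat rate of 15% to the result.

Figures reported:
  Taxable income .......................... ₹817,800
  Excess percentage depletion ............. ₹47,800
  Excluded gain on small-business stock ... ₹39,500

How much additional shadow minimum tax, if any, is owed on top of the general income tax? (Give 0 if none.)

General income tax:
  ₹410,000 × 9% = ₹36,900
  ₹163,000 × 15% = ₹24,450
  ₹244,800 × 21% = ₹51,408
  → ₹112,758

Shadow minimum tax:
  Adjusted income: ₹817,800 + ₹47,800 + ₹39,500 = ₹905,100
  Less exemption ₹56,000 → base ₹849,100
  ₹849,100 × 15% = ₹127,365

Excess of shadow minimum tax over general income tax: ₹127,365 − ₹112,758 = ₹14,607.

₹14,607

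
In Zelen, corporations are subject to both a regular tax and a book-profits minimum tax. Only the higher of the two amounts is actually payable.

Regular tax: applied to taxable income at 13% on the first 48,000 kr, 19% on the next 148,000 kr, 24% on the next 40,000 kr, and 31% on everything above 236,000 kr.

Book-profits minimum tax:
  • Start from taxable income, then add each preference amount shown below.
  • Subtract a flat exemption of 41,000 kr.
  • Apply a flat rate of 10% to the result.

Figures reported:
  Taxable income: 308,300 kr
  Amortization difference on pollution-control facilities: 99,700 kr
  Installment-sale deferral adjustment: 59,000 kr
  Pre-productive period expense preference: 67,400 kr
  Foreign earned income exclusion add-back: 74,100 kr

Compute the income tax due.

Regular tax:
  48,000 kr × 13% = 6,240 kr
  148,000 kr × 19% = 28,120 kr
  40,000 kr × 24% = 9,600 kr
  72,300 kr × 31% = 22,413 kr
  → 66,373 kr

Book-profits minimum tax:
  Adjusted income: 308,300 kr + 99,700 kr + 59,000 kr + 67,400 kr + 74,100 kr = 608,500 kr
  Less exemption 41,000 kr → base 567,500 kr
  567,500 kr × 10% = 56,750 kr

66,373 kr > 56,750 kr, so the regular tax governs.

66,373 kr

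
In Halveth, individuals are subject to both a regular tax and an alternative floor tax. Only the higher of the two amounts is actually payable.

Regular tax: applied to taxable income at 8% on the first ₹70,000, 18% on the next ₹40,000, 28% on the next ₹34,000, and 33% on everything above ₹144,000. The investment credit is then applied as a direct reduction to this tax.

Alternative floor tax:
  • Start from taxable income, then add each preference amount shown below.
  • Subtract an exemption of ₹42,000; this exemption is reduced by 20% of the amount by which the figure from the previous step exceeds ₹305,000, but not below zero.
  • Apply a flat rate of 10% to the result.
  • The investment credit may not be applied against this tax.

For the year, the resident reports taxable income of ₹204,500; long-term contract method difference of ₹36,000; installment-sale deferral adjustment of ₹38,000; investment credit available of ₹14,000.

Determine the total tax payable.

Regular tax:
  ₹70,000 × 8% = ₹5,600
  ₹40,000 × 18% = ₹7,200
  ₹34,000 × 28% = ₹9,520
  ₹60,500 × 33% = ₹19,965
  → ₹42,285
  Less investment credit ₹14,000 → ₹28,285

Alternative floor tax:
  Adjusted income: ₹204,500 + ₹36,000 + ₹38,000 = ₹278,500
  Exemption: ₹278,500 ≤ ₹305,000, so full ₹42,000 applies
  Base: ₹278,500 − ₹42,000 = ₹236,500
  ₹236,500 × 10% = ₹23,650

₹28,285 > ₹23,650, so the regular tax governs.

₹28,285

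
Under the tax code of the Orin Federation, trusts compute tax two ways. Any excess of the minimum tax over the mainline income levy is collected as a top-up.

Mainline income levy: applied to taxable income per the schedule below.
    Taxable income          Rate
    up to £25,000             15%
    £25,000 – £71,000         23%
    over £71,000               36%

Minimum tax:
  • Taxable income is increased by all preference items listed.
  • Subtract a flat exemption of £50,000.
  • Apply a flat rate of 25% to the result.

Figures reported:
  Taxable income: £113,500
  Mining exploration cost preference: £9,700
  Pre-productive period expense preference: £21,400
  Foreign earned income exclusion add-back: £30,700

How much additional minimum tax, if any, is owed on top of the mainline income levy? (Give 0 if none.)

Minimum tax:
  Adjusted income: £113,500 + £9,700 + £21,400 + £30,700 = £175,300
  Less exemption £50,000 → base £125,300
  £125,300 × 25% = £31,325

Mainline income levy:
  £25,000 × 15% = £3,750
  £46,000 × 23% = £10,580
  £42,500 × 36% = £15,300
  → £29,630

Excess of minimum tax over mainline income levy: £31,325 − £29,630 = £1,695.

£1,695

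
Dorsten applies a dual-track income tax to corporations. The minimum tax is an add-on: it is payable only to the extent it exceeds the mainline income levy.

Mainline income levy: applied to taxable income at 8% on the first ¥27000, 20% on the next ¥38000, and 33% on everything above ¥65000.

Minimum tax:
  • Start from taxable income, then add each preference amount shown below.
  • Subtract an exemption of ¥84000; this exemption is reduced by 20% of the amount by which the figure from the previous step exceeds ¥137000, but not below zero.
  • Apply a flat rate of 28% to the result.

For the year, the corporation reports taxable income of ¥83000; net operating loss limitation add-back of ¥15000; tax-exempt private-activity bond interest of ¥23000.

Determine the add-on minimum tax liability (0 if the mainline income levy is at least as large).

¥0

Minimum tax:
  Adjusted income: ¥83000 + ¥15000 + ¥23000 = ¥121000
  Exemption: ¥121000 ≤ ¥137000, so full ¥84000 applies
  Base: ¥121000 − ¥84000 = ¥37000
  ¥37000 × 28% = ¥10360

Mainline income levy:
  ¥27000 × 8% = ¥2160
  ¥38000 × 20% = ¥7600
  ¥18000 × 33% = ¥5940
  → ¥15700

¥10360 ≤ ¥15700, so no add-on is due.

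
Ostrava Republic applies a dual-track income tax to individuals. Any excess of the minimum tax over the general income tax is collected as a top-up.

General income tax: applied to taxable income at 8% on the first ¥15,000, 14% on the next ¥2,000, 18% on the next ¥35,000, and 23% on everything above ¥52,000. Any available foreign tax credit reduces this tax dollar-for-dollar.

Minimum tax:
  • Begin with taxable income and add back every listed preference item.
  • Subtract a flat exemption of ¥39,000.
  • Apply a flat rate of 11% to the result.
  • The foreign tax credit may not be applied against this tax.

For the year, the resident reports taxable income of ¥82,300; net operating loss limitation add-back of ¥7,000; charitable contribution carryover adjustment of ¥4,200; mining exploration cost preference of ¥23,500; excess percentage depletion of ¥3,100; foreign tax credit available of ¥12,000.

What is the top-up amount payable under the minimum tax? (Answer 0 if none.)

Minimum tax:
  Adjusted income: ¥82,300 + ¥7,000 + ¥4,200 + ¥23,500 + ¥3,100 = ¥120,100
  Less exemption ¥39,000 → base ¥81,100
  ¥81,100 × 11% = ¥8,921

General income tax:
  ¥15,000 × 8% = ¥1,200
  ¥2,000 × 14% = ¥280
  ¥35,000 × 18% = ¥6,300
  ¥30,300 × 23% = ¥6,969
  → ¥14,749
  Less foreign tax credit ¥12,000 → ¥2,749

Excess of minimum tax over general income tax: ¥8,921 − ¥2,749 = ¥6,172.

¥6,172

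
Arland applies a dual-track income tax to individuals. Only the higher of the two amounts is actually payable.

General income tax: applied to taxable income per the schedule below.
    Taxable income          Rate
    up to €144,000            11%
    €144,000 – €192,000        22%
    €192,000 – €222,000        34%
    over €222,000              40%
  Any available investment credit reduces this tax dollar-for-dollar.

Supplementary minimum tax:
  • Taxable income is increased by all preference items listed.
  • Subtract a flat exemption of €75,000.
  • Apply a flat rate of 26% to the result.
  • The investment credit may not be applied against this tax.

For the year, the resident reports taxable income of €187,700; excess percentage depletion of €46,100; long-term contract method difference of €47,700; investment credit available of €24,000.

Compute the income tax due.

Supplementary minimum tax:
  Adjusted income: €187,700 + €46,100 + €47,700 = €281,500
  Less exemption €75,000 → base €206,500
  €206,500 × 26% = €53,690

General income tax:
  €144,000 × 11% = €15,840
  €43,700 × 22% = €9,614
  → €25,454
  Less investment credit €24,000 → €1,454

€53,690 > €1,454, so the supplementary minimum tax is the binding amount.

€53,690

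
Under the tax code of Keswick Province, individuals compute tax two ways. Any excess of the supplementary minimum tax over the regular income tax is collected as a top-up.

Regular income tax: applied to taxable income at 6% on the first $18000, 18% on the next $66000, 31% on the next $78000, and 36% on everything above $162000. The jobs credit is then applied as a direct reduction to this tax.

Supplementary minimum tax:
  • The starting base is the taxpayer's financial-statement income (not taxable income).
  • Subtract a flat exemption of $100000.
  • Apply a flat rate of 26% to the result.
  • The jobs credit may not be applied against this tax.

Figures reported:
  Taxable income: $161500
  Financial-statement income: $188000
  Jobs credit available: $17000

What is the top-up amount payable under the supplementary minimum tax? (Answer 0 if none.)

$2895

Supplementary minimum tax:
  Base (financial-statement income): $188000
  Less exemption $100000 → base $88000
  $88000 × 26% = $22880

Regular income tax:
  $18000 × 6% = $1080
  $66000 × 18% = $11880
  $77500 × 31% = $24025
  → $36985
  Less jobs credit $17000 → $19985

Excess of supplementary minimum tax over regular income tax: $22880 − $19985 = $2895.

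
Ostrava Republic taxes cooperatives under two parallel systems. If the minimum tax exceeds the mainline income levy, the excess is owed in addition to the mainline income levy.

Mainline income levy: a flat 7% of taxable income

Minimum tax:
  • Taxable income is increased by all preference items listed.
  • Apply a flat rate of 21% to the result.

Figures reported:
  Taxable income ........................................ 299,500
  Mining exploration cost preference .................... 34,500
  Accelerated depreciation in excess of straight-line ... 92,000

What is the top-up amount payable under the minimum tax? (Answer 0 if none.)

68,495

Mainline income levy:
  299,500 × 7% = 20,965

Minimum tax:
  Adjusted income: 299,500 + 34,500 + 92,000 = 426,000
  426,000 × 21% = 89,460

Excess of minimum tax over mainline income levy: 89,460 − 20,965 = 68,495.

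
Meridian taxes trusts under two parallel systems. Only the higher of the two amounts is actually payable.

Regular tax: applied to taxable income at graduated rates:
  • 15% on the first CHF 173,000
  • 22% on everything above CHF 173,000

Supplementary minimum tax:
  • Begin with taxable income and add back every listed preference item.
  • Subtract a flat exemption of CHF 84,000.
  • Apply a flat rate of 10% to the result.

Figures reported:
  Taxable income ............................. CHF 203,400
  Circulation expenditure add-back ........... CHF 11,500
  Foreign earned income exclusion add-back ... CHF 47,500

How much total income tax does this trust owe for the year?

Regular tax:
  CHF 173,000 × 15% = CHF 25,950
  CHF 30,400 × 22% = CHF 6,688
  → CHF 32,638

Supplementary minimum tax:
  Adjusted income: CHF 203,400 + CHF 11,500 + CHF 47,500 = CHF 262,400
  Less exemption CHF 84,000 → base CHF 178,400
  CHF 178,400 × 10% = CHF 17,840

CHF 32,638 > CHF 17,840, so the regular tax governs.

CHF 32,638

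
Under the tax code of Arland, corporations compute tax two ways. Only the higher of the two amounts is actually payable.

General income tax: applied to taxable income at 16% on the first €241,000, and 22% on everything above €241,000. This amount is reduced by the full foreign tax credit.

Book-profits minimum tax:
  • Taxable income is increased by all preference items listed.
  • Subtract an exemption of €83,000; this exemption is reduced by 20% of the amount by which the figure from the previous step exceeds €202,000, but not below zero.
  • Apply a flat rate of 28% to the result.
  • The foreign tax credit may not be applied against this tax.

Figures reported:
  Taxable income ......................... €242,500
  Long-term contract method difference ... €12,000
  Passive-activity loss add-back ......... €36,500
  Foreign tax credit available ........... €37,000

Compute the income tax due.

General income tax:
  €241,000 × 16% = €38,560
  €1,500 × 22% = €330
  → €38,890
  Less foreign tax credit €37,000 → €1,890

Book-profits minimum tax:
  Adjusted income: €242,500 + €12,000 + €36,500 = €291,000
  Exemption: €83,000 − 20% × (€291,000 − €202,000) = €83,000 − €17,800 = €65,200
  Base: €291,000 − €65,200 = €225,800
  €225,800 × 28% = €63,224

€63,224 > €1,890, so the book-profits minimum tax is the binding amount.

€63,224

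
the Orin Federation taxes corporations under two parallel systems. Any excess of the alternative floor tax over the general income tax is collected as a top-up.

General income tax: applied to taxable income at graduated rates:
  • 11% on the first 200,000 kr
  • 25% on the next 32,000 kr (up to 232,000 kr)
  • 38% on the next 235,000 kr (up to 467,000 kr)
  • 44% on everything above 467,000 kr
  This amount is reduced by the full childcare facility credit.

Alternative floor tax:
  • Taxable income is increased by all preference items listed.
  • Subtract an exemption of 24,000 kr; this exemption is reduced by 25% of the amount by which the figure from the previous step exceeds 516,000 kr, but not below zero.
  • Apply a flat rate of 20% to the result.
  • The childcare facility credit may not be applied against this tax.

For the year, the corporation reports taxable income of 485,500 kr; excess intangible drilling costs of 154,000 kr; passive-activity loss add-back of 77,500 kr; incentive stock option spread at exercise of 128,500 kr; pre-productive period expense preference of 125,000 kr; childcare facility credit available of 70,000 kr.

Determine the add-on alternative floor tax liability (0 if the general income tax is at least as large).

General income tax:
  200,000 kr × 11% = 22,000 kr
  32,000 kr × 25% = 8,000 kr
  235,000 kr × 38% = 89,300 kr
  18,500 kr × 44% = 8,140 kr
  → 127,440 kr
  Less childcare facility credit 70,000 kr → 57,440 kr

Alternative floor tax:
  Adjusted income: 485,500 kr + 154,000 kr + 77,500 kr + 128,500 kr + 125,000 kr = 970,500 kr
  Exemption: 25% × (970,500 kr − 516,000 kr) = 113,625 kr ≥ 24,000 kr, so the exemption is fully phased out
  Base: 970,500 kr − 0 kr = 970,500 kr
  970,500 kr × 20% = 194,100 kr

Excess of alternative floor tax over general income tax: 194,100 kr − 57,440 kr = 136,660 kr.

136,660 kr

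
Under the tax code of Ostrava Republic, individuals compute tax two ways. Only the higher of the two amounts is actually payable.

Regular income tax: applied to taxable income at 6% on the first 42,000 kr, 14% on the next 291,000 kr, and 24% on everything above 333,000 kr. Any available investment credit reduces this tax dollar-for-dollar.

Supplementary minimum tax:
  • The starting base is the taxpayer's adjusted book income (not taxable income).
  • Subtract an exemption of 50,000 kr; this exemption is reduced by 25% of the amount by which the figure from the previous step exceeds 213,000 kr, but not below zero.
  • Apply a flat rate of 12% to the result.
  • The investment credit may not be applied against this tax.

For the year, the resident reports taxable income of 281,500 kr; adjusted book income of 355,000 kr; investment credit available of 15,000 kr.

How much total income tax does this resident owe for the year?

Regular income tax:
  42,000 kr × 6% = 2,520 kr
  239,500 kr × 14% = 33,530 kr
  → 36,050 kr
  Less investment credit 15,000 kr → 21,050 kr

Supplementary minimum tax:
  Base (adjusted book income): 355,000 kr
  Exemption: 50,000 kr − 25% × (355,000 kr − 213,000 kr) = 50,000 kr − 35,500 kr = 14,500 kr
  Base: 355,000 kr − 14,500 kr = 340,500 kr
  340,500 kr × 12% = 40,860 kr

40,860 kr > 21,050 kr, so the supplementary minimum tax is the binding amount.

40,860 kr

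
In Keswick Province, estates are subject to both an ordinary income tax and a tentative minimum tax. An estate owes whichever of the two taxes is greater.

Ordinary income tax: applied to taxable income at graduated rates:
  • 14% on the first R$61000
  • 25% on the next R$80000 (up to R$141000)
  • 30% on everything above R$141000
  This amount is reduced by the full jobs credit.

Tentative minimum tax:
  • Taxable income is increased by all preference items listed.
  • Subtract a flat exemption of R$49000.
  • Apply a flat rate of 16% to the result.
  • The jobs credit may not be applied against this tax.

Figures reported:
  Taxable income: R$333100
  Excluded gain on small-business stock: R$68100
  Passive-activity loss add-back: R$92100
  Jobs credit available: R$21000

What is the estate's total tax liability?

R$71088

Ordinary income tax:
  R$61000 × 14% = R$8540
  R$80000 × 25% = R$20000
  R$192100 × 30% = R$57630
  → R$86170
  Less jobs credit R$21000 → R$65170

Tentative minimum tax:
  Adjusted income: R$333100 + R$68100 + R$92100 = R$493300
  Less exemption R$49000 → base R$444300
  R$444300 × 16% = R$71088

R$71088 > R$65170, so the tentative minimum tax is the binding amount.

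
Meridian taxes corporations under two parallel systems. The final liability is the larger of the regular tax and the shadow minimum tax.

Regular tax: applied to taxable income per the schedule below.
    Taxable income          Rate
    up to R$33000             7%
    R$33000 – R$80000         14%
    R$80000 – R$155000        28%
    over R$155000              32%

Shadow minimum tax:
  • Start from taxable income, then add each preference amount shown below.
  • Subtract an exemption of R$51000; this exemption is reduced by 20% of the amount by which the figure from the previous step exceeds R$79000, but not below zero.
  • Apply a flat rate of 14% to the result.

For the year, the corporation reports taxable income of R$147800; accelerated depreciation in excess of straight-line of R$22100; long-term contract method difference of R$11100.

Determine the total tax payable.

Shadow minimum tax:
  Adjusted income: R$147800 + R$22100 + R$11100 = R$181000
  Exemption: R$51000 − 20% × (R$181000 − R$79000) = R$51000 − R$20400 = R$30600
  Base: R$181000 − R$30600 = R$150400
  R$150400 × 14% = R$21056

Regular tax:
  R$33000 × 7% = R$2310
  R$47000 × 14% = R$6580
  R$67800 × 28% = R$18984
  → R$27874

R$27874 > R$21056, so the regular tax governs.

R$27874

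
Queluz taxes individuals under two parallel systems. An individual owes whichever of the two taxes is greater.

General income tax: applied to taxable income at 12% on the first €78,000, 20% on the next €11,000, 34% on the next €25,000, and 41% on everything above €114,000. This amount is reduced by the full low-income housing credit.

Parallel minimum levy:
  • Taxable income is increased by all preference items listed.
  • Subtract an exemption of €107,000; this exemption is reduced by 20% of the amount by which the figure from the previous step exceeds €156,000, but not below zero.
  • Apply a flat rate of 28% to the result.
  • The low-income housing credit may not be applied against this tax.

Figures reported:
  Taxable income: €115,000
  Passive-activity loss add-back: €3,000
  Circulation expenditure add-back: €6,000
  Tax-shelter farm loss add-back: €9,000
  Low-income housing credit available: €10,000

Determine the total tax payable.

Parallel minimum levy:
  Adjusted income: €115,000 + €3,000 + €6,000 + €9,000 = €133,000
  Exemption: €133,000 ≤ €156,000, so full €107,000 applies
  Base: €133,000 − €107,000 = €26,000
  €26,000 × 28% = €7,280

General income tax:
  €78,000 × 12% = €9,360
  €11,000 × 20% = €2,200
  €25,000 × 34% = €8,500
  €1,000 × 41% = €410
  → €20,470
  Less low-income housing credit €10,000 → €10,470

€10,470 > €7,280, so the general income tax governs.

€10,470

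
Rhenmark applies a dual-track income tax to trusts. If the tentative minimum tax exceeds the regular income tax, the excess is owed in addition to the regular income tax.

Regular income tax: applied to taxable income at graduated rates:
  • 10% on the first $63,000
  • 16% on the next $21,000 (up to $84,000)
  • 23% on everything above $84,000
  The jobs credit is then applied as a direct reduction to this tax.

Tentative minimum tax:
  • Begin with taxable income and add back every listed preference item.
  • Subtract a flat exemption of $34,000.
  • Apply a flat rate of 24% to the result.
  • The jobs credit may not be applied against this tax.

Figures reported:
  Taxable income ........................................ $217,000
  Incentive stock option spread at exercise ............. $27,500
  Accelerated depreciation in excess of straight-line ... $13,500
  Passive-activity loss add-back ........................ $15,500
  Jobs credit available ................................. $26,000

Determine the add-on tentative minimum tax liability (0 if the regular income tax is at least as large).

Tentative minimum tax:
  Adjusted income: $217,000 + $27,500 + $13,500 + $15,500 = $273,500
  Less exemption $34,000 → base $239,500
  $239,500 × 24% = $57,480

Regular income tax:
  $63,000 × 10% = $6,300
  $21,000 × 16% = $3,360
  $133,000 × 23% = $30,590
  → $40,250
  Less jobs credit $26,000 → $14,250

Excess of tentative minimum tax over regular income tax: $57,480 − $14,250 = $43,230.

$43,230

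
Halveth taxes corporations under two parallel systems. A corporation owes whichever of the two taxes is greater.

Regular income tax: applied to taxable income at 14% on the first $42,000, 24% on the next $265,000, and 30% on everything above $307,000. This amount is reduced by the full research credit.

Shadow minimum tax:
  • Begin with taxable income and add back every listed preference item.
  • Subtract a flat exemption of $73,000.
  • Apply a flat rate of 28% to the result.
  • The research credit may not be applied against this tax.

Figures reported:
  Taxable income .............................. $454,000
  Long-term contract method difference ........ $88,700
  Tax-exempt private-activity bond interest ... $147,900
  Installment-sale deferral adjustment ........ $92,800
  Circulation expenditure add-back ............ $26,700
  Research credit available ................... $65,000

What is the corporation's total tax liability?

Shadow minimum tax:
  Adjusted income: $454,000 + $88,700 + $147,900 + $92,800 + $26,700 = $810,100
  Less exemption $73,000 → base $737,100
  $737,100 × 28% = $206,388

Regular income tax:
  $42,000 × 14% = $5,880
  $265,000 × 24% = $63,600
  $147,000 × 30% = $44,100
  → $113,580
  Less research credit $65,000 → $48,580

$206,388 > $48,580, so the shadow minimum tax is the binding amount.

$206,388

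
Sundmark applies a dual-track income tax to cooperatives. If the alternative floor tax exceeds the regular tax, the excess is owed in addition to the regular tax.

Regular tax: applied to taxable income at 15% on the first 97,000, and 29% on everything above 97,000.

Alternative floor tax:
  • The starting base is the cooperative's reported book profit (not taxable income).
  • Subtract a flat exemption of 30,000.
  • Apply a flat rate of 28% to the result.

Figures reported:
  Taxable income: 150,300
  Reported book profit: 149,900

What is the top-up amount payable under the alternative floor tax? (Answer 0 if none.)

Regular tax:
  97,000 × 15% = 14,550
  53,300 × 29% = 15,457
  → 30,007

Alternative floor tax:
  Base (reported book profit): 149,900
  Less exemption 30,000 → base 119,900
  119,900 × 28% = 33,572

Excess of alternative floor tax over regular tax: 33,572 − 30,007 = 3,565.

3,565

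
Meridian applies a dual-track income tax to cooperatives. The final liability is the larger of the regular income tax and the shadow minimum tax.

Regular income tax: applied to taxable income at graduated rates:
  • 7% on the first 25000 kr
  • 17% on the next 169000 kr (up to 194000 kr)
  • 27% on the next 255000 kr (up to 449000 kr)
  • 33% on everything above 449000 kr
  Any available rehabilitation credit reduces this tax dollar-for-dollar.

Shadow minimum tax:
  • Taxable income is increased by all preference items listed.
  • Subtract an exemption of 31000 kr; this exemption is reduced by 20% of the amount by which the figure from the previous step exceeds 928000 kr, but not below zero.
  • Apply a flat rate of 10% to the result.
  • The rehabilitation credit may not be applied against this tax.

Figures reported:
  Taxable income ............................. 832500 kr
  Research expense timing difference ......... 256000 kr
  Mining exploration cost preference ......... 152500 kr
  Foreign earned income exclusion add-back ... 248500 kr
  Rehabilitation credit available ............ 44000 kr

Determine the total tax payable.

Regular income tax:
  25000 kr × 7% = 1750 kr
  169000 kr × 17% = 28730 kr
  255000 kr × 27% = 68850 kr
  383500 kr × 33% = 126555 kr
  → 225885 kr
  Less rehabilitation credit 44000 kr → 181885 kr

Shadow minimum tax:
  Adjusted income: 832500 kr + 256000 kr + 152500 kr + 248500 kr = 1489500 kr
  Exemption: 20% × (1489500 kr − 928000 kr) = 112300 kr ≥ 31000 kr, so the exemption is fully phased out
  Base: 1489500 kr − 0 kr = 1489500 kr
  1489500 kr × 10% = 148950 kr

181885 kr > 148950 kr, so the regular income tax governs.

181885 kr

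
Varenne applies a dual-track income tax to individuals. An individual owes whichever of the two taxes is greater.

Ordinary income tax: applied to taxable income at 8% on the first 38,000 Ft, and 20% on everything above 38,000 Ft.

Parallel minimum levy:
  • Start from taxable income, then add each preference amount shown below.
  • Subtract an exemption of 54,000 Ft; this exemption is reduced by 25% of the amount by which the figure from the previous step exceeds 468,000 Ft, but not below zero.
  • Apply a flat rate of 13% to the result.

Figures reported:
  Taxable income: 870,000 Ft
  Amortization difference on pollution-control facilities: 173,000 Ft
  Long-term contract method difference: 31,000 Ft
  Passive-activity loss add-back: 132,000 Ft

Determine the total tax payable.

169,440 Ft

Parallel minimum levy:
  Adjusted income: 870,000 Ft + 173,000 Ft + 31,000 Ft + 132,000 Ft = 1,206,000 Ft
  Exemption: 25% × (1,206,000 Ft − 468,000 Ft) = 184,500 Ft ≥ 54,000 Ft, so the exemption is fully phased out
  Base: 1,206,000 Ft − 0 Ft = 1,206,000 Ft
  1,206,000 Ft × 13% = 156,780 Ft

Ordinary income tax:
  38,000 Ft × 8% = 3,040 Ft
  832,000 Ft × 20% = 166,400 Ft
  → 169,440 Ft

169,440 Ft > 156,780 Ft, so the ordinary income tax governs.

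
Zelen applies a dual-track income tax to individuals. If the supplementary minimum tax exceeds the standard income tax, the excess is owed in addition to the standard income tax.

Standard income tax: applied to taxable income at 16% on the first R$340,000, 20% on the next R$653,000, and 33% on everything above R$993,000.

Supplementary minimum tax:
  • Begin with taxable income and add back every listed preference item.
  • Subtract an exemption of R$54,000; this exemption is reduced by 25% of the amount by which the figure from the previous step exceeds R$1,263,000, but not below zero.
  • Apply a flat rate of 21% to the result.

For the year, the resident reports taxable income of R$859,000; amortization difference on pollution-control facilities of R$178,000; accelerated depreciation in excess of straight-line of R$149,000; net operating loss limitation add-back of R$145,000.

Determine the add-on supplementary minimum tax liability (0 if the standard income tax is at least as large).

R$113,540

Standard income tax:
  R$340,000 × 16% = R$54,400
  R$519,000 × 20% = R$103,800
  → R$158,200

Supplementary minimum tax:
  Adjusted income: R$859,000 + R$178,000 + R$149,000 + R$145,000 = R$1,331,000
  Exemption: R$54,000 − 25% × (R$1,331,000 − R$1,263,000) = R$54,000 − R$17,000 = R$37,000
  Base: R$1,331,000 − R$37,000 = R$1,294,000
  R$1,294,000 × 21% = R$271,740

Excess of supplementary minimum tax over standard income tax: R$271,740 − R$158,200 = R$113,540.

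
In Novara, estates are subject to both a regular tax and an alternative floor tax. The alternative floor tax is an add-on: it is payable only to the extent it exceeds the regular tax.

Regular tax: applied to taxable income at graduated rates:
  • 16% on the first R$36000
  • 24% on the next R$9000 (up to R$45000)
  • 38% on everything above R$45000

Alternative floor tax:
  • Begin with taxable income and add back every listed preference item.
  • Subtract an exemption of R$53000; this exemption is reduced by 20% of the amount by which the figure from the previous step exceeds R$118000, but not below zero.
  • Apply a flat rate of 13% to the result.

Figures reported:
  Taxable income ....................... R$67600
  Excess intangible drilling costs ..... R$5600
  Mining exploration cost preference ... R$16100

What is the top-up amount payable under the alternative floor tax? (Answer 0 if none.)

R$0

Alternative floor tax:
  Adjusted income: R$67600 + R$5600 + R$16100 = R$89300
  Exemption: R$89300 ≤ R$118000, so full R$53000 applies
  Base: R$89300 − R$53000 = R$36300
  R$36300 × 13% = R$4719

Regular tax:
  R$36000 × 16% = R$5760
  R$9000 × 24% = R$2160
  R$22600 × 38% = R$8588
  → R$16508

R$4719 ≤ R$16508, so no add-on is due.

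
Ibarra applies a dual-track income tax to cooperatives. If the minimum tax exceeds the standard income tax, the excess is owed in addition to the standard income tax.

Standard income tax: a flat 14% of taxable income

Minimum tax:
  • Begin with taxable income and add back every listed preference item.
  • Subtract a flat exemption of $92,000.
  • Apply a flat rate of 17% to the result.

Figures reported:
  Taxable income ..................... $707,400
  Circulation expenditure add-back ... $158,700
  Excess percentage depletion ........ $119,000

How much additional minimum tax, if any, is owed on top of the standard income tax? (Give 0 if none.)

Standard income tax:
  $707,400 × 14% = $99,036

Minimum tax:
  Adjusted income: $707,400 + $158,700 + $119,000 = $985,100
  Less exemption $92,000 → base $893,100
  $893,100 × 17% = $151,827

Excess of minimum tax over standard income tax: $151,827 − $99,036 = $52,791.

$52,791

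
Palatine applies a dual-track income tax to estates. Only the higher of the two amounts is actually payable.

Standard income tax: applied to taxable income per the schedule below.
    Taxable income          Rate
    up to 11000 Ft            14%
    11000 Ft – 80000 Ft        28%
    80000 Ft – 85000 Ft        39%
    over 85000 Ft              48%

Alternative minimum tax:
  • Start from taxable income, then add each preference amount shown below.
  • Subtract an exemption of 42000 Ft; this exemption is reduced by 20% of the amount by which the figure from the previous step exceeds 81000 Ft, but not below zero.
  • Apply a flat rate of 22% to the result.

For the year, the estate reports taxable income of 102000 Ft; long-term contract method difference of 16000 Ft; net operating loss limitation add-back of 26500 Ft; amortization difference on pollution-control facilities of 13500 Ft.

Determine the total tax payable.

Alternative minimum tax:
  Adjusted income: 102000 Ft + 16000 Ft + 26500 Ft + 13500 Ft = 158000 Ft
  Exemption: 42000 Ft − 20% × (158000 Ft − 81000 Ft) = 42000 Ft − 15400 Ft = 26600 Ft
  Base: 158000 Ft − 26600 Ft = 131400 Ft
  131400 Ft × 22% = 28908 Ft

Standard income tax:
  11000 Ft × 14% = 1540 Ft
  69000 Ft × 28% = 19320 Ft
  5000 Ft × 39% = 1950 Ft
  17000 Ft × 48% = 8160 Ft
  → 30970 Ft

30970 Ft > 28908 Ft, so the standard income tax governs.

30970 Ft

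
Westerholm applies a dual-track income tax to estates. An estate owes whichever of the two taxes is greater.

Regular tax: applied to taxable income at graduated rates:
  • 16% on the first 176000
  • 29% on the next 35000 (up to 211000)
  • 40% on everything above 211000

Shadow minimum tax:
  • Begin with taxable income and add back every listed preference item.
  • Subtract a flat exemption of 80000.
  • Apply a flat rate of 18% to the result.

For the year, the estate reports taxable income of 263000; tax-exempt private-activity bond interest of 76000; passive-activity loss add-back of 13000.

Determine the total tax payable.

59110

Regular tax:
  176000 × 16% = 28160
  35000 × 29% = 10150
  52000 × 40% = 20800
  → 59110

Shadow minimum tax:
  Adjusted income: 263000 + 76000 + 13000 = 352000
  Less exemption 80000 → base 272000
  272000 × 18% = 48960

59110 > 48960, so the regular tax governs.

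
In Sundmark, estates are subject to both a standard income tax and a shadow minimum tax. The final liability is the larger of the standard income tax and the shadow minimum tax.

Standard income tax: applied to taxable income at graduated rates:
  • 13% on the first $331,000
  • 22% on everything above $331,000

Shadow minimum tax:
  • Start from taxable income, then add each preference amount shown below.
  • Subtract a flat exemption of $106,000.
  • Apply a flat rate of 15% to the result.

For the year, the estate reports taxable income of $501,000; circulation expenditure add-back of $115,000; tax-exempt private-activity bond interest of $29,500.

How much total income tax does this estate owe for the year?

Standard income tax:
  $331,000 × 13% = $43,030
  $170,000 × 22% = $37,400
  → $80,430

Shadow minimum tax:
  Adjusted income: $501,000 + $115,000 + $29,500 = $645,500
  Less exemption $106,000 → base $539,500
  $539,500 × 15% = $80,925

$80,925 > $80,430, so the shadow minimum tax is the binding amount.

$80,925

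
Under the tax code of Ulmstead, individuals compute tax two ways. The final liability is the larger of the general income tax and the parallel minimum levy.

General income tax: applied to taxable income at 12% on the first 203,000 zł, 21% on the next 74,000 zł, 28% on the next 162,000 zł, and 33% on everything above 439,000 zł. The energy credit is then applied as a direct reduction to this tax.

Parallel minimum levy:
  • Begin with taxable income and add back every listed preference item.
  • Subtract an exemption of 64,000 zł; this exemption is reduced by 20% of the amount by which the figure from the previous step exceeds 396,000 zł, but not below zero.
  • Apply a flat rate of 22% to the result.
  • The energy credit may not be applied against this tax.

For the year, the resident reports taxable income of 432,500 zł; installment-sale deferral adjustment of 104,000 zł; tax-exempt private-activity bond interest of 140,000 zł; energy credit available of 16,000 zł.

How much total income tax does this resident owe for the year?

147,092 zł

General income tax:
  203,000 zł × 12% = 24,360 zł
  74,000 zł × 21% = 15,540 zł
  155,500 zł × 28% = 43,540 zł
  → 83,440 zł
  Less energy credit 16,000 zł → 67,440 zł

Parallel minimum levy:
  Adjusted income: 432,500 zł + 104,000 zł + 140,000 zł = 676,500 zł
  Exemption: 64,000 zł − 20% × (676,500 zł − 396,000 zł) = 64,000 zł − 56,100 zł = 7,900 zł
  Base: 676,500 zł − 7,900 zł = 668,600 zł
  668,600 zł × 22% = 147,092 zł

147,092 zł > 67,440 zł, so the parallel minimum levy is the binding amount.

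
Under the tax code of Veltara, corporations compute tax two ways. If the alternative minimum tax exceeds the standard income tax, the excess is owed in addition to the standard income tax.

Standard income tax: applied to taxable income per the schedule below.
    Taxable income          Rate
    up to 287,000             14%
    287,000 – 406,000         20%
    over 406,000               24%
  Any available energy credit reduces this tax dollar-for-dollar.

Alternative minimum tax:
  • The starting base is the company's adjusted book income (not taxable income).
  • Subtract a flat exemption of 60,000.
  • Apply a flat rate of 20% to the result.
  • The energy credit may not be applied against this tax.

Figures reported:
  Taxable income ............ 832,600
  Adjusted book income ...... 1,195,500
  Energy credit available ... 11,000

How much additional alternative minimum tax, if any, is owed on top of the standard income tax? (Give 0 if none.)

71,736

Alternative minimum tax:
  Base (adjusted book income): 1,195,500
  Less exemption 60,000 → base 1,135,500
  1,135,500 × 20% = 227,100

Standard income tax:
  287,000 × 14% = 40,180
  119,000 × 20% = 23,800
  426,600 × 24% = 102,384
  → 166,364
  Less energy credit 11,000 → 155,364

Excess of alternative minimum tax over standard income tax: 227,100 − 155,364 = 71,736.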